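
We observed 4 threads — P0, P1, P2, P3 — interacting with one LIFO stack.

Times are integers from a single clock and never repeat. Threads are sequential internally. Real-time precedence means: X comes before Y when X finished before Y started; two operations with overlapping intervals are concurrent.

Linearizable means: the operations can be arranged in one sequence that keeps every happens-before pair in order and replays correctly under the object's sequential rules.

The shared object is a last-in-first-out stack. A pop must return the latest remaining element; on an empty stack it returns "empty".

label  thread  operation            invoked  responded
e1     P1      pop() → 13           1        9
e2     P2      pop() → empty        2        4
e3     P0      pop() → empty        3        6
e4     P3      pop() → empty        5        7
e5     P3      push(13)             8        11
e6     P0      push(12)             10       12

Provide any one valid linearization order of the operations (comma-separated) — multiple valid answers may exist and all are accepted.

e2, e3, e4, e5, e1, e6

after step 1 (e2 pop() → empty): stack <>
after step 2 (e3 pop() → empty): stack <>
after step 3 (e4 pop() → empty): stack <>
after step 4 (e5 push(13)): stack <13>
after step 5 (e1 pop() → 13): stack <>
after step 6 (e6 push(12)): stack <12>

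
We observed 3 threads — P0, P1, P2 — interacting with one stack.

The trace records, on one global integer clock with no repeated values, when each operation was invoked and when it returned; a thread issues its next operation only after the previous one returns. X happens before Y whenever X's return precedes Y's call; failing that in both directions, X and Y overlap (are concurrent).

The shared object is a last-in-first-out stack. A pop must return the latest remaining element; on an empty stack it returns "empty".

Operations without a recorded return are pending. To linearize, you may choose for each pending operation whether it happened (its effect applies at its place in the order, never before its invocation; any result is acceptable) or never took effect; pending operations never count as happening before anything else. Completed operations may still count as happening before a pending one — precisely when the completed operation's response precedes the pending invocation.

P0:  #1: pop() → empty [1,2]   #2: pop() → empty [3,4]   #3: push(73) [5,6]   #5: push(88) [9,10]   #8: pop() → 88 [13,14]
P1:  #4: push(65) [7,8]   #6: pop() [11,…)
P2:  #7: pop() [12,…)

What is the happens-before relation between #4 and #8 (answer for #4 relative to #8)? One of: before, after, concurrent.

#4 spans [7,8], #8 spans [13,14]
resp(#4)=8 < inv(#8)=13

before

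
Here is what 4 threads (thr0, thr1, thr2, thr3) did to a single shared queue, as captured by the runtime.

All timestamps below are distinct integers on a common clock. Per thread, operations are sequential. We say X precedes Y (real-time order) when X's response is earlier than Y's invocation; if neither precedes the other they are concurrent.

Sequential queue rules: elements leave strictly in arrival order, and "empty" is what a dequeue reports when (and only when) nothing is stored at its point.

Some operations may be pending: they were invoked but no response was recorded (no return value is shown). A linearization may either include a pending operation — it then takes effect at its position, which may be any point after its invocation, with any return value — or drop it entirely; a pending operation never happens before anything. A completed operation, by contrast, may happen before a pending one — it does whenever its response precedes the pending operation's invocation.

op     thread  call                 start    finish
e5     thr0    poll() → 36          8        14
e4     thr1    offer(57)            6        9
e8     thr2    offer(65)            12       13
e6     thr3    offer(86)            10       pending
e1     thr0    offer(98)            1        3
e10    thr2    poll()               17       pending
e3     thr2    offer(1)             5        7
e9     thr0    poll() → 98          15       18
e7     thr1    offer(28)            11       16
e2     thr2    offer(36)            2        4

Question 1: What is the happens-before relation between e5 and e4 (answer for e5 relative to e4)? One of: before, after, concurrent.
concurrent

e5 spans [8,14], e4 spans [6,9]
the intervals overlap in both directions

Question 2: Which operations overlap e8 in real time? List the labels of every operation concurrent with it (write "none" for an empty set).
e5, e6, e7

e8 spans [12,13]: anything still running between times 12 and 13 counts as concurrent
e1 [1,3]: before
e2 [2,4]: before
e3 [5,7]: before
e4 [6,9]: before
e5 [8,14]: concurrent
e6 [10,…): concurrent
e7 [11,16]: concurrent
e9 [15,18]: after
e10 [17,…): after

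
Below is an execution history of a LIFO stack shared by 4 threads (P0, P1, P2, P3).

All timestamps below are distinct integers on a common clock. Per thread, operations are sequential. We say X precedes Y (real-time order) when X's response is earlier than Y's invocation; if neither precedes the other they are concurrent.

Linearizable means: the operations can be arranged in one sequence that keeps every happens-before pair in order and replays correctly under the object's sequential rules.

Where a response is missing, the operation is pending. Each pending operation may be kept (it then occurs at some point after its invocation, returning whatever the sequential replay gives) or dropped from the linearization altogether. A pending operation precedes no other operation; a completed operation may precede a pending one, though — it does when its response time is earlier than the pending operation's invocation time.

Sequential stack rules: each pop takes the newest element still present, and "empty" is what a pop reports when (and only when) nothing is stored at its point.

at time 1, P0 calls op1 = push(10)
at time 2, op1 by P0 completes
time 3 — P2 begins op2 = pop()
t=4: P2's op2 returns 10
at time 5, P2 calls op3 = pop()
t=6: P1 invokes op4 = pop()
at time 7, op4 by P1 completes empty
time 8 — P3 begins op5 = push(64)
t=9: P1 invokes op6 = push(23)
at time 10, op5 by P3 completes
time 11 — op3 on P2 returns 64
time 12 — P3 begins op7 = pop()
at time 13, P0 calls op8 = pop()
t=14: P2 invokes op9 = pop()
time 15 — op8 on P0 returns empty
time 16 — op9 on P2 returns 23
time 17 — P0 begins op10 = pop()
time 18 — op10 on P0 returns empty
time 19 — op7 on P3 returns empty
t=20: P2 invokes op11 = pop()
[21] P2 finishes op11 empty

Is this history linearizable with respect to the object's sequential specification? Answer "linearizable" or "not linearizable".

one valid linearization: op1, op2, op4, op5, op3, op6, op9, op7, op8, op10, op11
after step 1 (op1 push(10)): stack <10>
after step 2 (op2 pop() → 10): stack <>
after step 3 (op4 pop() → empty): stack <>
after step 4 (op5 push(64)): stack <64>
after step 5 (op3 pop() → 64): stack <>
after step 6 (op6 push(23) (pending, included)): stack <23>
after step 7 (op9 pop() → 23): stack <>
after step 8 (op7 pop() → empty): stack <>
after step 9 (op8 pop() → empty): stack <>
after step 10 (op10 pop() → empty): stack <>
after step 11 (op11 pop() → empty): stack <>

linearizable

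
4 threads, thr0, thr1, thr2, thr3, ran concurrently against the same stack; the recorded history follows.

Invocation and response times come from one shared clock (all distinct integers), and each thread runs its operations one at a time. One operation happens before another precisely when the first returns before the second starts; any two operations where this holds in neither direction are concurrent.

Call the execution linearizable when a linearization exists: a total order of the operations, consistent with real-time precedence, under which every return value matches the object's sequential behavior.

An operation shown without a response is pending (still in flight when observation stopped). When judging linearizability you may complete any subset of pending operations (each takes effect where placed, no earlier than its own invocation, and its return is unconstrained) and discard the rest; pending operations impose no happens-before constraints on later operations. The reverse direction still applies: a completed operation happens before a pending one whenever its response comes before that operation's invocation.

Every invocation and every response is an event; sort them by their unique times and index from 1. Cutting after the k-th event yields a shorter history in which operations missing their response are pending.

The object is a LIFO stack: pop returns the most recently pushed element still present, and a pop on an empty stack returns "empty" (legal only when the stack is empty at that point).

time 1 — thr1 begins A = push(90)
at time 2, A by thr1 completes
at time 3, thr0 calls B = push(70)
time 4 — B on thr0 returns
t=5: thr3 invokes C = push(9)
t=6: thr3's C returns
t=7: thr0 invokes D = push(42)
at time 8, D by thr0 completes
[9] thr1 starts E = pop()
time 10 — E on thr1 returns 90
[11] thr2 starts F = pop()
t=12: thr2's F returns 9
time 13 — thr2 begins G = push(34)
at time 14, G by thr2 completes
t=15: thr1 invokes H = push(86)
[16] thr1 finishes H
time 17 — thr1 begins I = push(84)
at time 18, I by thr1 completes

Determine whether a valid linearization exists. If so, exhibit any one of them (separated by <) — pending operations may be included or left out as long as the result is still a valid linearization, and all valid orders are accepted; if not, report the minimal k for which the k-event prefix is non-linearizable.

not linearizable — minimal violating prefix: 10 events

the violation lands at event 10, E's response at time 10: events 1..9 linearize, events 1..10 do not
one real-time candidate order over the 5 completed operations — the stack replay rejects it
take A, B, C, D, E: step 5 already fails, because E pop() → 90 cannot occur there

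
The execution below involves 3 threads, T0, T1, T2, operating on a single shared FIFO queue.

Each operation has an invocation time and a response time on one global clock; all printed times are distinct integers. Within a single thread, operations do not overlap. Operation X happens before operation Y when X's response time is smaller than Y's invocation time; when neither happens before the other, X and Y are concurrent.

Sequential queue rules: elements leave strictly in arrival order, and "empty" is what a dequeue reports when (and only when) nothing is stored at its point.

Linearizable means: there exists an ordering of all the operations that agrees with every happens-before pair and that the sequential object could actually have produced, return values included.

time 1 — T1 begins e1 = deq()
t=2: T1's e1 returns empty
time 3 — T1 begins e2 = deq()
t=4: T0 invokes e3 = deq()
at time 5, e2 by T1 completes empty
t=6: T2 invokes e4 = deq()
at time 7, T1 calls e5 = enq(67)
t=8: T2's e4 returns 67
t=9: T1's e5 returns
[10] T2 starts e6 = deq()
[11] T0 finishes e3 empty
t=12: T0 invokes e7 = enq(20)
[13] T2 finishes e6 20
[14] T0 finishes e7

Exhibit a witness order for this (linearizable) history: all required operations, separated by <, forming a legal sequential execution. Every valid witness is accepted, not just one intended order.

e1 < e2 < e3 < e5 < e4 < e7 < e6

1. e1 deq() → empty, leaving queue <>
2. e2 deq() → empty, leaving queue <>
3. e3 deq() → empty, leaving queue <>
4. e5 enq(67), leaving queue <67>
5. e4 deq() → 67, leaving queue <>
6. e7 enq(20), leaving queue <20>
7. e6 deq() → 20, leaving queue <>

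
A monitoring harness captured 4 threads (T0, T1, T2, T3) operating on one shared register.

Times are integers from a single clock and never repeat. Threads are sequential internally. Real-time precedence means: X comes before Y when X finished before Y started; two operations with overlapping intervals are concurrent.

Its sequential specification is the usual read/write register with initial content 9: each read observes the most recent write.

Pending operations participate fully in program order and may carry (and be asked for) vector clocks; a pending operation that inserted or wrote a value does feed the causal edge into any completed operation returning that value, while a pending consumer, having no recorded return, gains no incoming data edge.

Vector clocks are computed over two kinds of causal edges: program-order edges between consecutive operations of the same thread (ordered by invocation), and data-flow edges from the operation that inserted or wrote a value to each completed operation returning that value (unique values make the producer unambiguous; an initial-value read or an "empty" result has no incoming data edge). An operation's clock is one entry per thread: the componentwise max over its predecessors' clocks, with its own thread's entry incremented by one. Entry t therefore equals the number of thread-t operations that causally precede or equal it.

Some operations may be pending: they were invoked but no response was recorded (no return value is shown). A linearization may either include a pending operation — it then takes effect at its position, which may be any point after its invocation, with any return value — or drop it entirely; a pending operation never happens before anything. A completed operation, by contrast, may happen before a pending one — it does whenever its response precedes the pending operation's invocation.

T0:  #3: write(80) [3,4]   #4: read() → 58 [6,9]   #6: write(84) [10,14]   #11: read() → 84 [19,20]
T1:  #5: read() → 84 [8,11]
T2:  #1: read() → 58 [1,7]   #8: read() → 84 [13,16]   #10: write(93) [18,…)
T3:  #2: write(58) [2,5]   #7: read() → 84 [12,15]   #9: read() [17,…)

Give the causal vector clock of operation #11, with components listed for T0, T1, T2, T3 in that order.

(4, 0, 0, 1)

#2, invoked 2, has no incoming edges; only T3's bump applies → (0, 0, 0, 1)
#3, invoked 3, has no incoming edges; only T0's bump applies → (1, 0, 0, 0)
from VC(#2)=(0, 0, 0, 1), #1 (invoked 1) maxes components and bumps T2 → (0, 0, 1, 1)
from VC(#2)=(0, 0, 0, 1), VC(#3)=(1, 0, 0, 0), #4 (invoked 6) maxes components and bumps T0 → (2, 0, 0, 1)
from VC(#4)=(2, 0, 0, 1), #6 (invoked 10) maxes components and bumps T0 → (3, 0, 0, 1)
from VC(#2)=(0, 0, 0, 1), VC(#6)=(3, 0, 0, 1), #7 (invoked 12) maxes components and bumps T3 → (3, 0, 0, 2)
from VC(#6)=(3, 0, 0, 1), #5 (invoked 8) maxes components and bumps T1 → (3, 1, 0, 1)
from VC(#6)=(3, 0, 0, 1), #11 (invoked 19) maxes components and bumps T0 → (4, 0, 0, 1)
from VC(#7)=(3, 0, 0, 2), #9 (invoked 17) maxes components and bumps T3 → (3, 0, 0, 3)
from VC(#1)=(0, 0, 1, 1), VC(#6)=(3, 0, 0, 1), #8 (invoked 13) maxes components and bumps T2 → (3, 0, 2, 1)
from VC(#8)=(3, 0, 2, 1), #10 (invoked 18) maxes components and bumps T2 → (3, 0, 3, 1)
target: VC(#11) = (4, 0, 0, 1)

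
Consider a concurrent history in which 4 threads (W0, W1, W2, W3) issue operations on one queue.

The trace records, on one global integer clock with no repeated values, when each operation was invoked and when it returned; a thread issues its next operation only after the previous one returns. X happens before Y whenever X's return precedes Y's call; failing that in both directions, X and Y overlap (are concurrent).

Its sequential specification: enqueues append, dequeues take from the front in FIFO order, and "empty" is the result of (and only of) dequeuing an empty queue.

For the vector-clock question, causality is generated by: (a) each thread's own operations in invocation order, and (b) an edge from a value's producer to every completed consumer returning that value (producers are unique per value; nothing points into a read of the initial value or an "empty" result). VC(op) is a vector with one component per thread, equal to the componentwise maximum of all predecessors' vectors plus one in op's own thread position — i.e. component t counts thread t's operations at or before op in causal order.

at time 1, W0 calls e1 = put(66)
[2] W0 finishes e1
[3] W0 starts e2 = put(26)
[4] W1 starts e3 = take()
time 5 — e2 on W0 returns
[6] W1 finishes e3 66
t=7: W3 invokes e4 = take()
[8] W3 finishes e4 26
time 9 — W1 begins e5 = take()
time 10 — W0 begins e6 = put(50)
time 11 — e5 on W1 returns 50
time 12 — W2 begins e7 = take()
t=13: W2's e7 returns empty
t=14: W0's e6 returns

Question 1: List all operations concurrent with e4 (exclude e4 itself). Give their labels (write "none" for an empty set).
overlap test against e4 [7,8]: concurrent iff the interval meets 7..8
e1 [1,2]: before
e2 [3,5]: before
e3 [4,6]: before
e5 [9,11]: after
e6 [10,14]: after
e7 [12,13]: after

none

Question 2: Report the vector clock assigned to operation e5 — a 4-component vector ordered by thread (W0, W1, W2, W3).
no predecessors for e7 (invoked 12): W2 increments from zero → (0, 0, 1, 0)
no predecessors for e1 (invoked 1): W0 increments from zero → (1, 0, 0, 0)
VC(e3, invoked at 4): max of VC(e1)=(1, 0, 0, 0), then +1 on thread W1 → (1, 1, 0, 0)
VC(e2, invoked at 3): max of VC(e1)=(1, 0, 0, 0), then +1 on thread W0 → (2, 0, 0, 0)
VC(e4, invoked at 7): max of VC(e2)=(2, 0, 0, 0), then +1 on thread W3 → (2, 0, 0, 1)
VC(e6, invoked at 10): max of VC(e2)=(2, 0, 0, 0), then +1 on thread W0 → (3, 0, 0, 0)
VC(e5, invoked at 9): max of VC(e3)=(1, 1, 0, 0), VC(e6)=(3, 0, 0, 0), then +1 on thread W1 → (3, 2, 0, 0)
target: VC(e5) = (3, 2, 0, 0)

(3, 2, 0, 0)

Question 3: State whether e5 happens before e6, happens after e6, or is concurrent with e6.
e5 spans [9,11], e6 spans [10,14]
the intervals overlap in both directions

concurrent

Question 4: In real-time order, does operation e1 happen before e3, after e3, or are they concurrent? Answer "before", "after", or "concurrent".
e1 spans [1,2], e3 spans [4,6]
resp(e1)=2 < inv(e3)=4

before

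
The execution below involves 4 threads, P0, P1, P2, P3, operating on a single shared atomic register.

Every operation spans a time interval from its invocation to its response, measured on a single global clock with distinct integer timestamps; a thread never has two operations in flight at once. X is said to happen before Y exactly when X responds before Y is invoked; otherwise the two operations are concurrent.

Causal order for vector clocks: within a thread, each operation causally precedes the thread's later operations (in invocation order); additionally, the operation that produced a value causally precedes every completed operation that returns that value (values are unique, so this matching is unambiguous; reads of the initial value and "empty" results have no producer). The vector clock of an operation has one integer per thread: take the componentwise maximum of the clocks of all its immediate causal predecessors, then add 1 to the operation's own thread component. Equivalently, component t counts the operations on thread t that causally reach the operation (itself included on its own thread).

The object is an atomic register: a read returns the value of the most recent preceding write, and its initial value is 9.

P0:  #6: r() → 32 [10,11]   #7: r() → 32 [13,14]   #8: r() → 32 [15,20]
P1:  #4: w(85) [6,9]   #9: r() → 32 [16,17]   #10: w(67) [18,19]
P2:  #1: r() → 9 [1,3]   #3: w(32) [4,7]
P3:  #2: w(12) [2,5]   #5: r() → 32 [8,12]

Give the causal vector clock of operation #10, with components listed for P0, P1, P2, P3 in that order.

(0, 3, 2, 0)

root op #2, invoked 2: fresh clock plus P3's own tick → (0, 0, 0, 1)
root op #1, invoked 1: fresh clock plus P2's own tick → (0, 0, 1, 0)
root op #4, invoked 6: fresh clock plus P1's own tick → (0, 1, 0, 0)
VC(#3, invoked at 4): max of VC(#1)=(0, 0, 1, 0), then +1 on thread P2 → (0, 0, 2, 0)
VC(#6, invoked at 10): max of VC(#3)=(0, 0, 2, 0), then +1 on thread P0 → (1, 0, 2, 0)
VC(#5, invoked at 8): max of VC(#2)=(0, 0, 0, 1), VC(#3)=(0, 0, 2, 0), then +1 on thread P3 → (0, 0, 2, 2)
VC(#9, invoked at 16): max of VC(#3)=(0, 0, 2, 0), VC(#4)=(0, 1, 0, 0), then +1 on thread P1 → (0, 2, 2, 0)
VC(#7, invoked at 13): max of VC(#3)=(0, 0, 2, 0), VC(#6)=(1, 0, 2, 0), then +1 on thread P0 → (2, 0, 2, 0)
VC(#10, invoked at 18): max of VC(#9)=(0, 2, 2, 0), then +1 on thread P1 → (0, 3, 2, 0)
VC(#8, invoked at 15): max of VC(#3)=(0, 0, 2, 0), VC(#7)=(2, 0, 2, 0), then +1 on thread P0 → (3, 0, 2, 0)
target: VC(#10) = (0, 3, 2, 0)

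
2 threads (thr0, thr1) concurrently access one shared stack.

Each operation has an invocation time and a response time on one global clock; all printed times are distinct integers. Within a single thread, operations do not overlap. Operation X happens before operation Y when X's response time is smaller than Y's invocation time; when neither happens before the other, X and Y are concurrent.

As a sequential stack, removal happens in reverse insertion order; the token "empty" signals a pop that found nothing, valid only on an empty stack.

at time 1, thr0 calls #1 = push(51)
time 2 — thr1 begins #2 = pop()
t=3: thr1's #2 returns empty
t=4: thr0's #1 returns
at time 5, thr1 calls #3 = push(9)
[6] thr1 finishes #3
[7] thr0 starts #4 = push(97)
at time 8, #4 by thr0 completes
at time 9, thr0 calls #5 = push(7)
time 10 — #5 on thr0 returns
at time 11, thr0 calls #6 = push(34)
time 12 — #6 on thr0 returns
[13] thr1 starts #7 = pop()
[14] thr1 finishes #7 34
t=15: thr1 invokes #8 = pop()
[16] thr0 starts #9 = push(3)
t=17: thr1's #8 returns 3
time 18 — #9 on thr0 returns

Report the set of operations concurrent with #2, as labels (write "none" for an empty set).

#2 runs from 2 to 3; window-overlapping ops are concurrent
#1 [1,4]: concurrent
#3 [5,6]: after
#4 [7,8]: after
#5 [9,10]: after
#6 [11,12]: after
#7 [13,14]: after
#8 [15,17]: after
#9 [16,18]: after

#1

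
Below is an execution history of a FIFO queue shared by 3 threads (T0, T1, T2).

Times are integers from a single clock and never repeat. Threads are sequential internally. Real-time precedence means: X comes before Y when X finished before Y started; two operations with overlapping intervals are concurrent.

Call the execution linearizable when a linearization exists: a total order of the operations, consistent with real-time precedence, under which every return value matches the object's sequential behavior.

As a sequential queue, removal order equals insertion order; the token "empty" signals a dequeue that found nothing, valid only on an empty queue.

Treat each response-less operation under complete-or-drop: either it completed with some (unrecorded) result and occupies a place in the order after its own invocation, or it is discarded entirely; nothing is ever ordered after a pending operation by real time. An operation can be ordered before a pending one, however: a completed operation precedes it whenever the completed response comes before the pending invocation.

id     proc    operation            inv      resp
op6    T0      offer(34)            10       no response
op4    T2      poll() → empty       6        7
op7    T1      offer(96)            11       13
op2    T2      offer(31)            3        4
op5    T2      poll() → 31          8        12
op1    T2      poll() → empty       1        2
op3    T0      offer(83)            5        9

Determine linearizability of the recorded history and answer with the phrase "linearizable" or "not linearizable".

not linearizable

prefix check: 1..6 passes, 1..7 fails once op4's time-7 response joins
exhaustive check: the 3 completed FIFO queue ops admit one real-time order; illegal
no escape via the 1 pending operation (op3): every completion choice fails
e.g. op1, op2, op4 (pending dropped): illegal at step 3, since op4 poll() → empty cannot apply there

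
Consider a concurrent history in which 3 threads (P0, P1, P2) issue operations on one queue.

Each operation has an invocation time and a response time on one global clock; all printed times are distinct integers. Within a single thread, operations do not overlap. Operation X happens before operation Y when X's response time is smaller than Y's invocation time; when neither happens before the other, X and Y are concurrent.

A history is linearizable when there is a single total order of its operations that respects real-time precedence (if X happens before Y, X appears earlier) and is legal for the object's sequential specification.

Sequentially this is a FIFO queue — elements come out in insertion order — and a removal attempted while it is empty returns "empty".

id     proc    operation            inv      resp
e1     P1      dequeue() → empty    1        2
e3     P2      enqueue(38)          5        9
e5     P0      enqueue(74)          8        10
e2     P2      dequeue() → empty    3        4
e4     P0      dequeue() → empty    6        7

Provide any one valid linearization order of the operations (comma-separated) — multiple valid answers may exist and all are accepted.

e1, e2, e4, e3, e5

1. e1 dequeue() → empty, leaving queue <>
2. e2 dequeue() → empty, leaving queue <>
3. e4 dequeue() → empty, leaving queue <>
4. e3 enqueue(38), leaving queue <38>
5. e5 enqueue(74), leaving queue <38,74>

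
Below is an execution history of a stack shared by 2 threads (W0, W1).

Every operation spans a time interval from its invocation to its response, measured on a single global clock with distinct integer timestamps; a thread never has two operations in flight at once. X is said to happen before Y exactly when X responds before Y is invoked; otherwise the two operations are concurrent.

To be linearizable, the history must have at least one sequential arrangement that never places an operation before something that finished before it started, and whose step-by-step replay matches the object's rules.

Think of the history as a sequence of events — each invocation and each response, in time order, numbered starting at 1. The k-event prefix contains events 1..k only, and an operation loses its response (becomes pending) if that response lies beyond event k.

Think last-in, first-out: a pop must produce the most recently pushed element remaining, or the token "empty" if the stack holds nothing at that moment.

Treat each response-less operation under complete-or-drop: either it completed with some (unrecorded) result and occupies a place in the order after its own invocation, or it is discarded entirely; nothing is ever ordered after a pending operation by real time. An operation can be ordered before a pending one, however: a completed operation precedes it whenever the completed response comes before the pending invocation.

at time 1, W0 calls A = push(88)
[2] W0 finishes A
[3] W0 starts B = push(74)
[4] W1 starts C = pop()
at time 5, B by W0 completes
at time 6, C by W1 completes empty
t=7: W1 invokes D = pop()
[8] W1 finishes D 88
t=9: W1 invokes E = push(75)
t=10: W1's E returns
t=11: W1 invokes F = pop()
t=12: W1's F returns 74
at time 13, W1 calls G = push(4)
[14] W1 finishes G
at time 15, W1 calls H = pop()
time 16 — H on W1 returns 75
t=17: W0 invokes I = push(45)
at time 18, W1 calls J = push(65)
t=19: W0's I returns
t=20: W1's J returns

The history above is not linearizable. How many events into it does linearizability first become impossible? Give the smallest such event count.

6

one valid order for events 1..5 is A, B:
step 1: A push(88) — stack <88>
step 2: B push(74) — stack <88,74>
include event 6 — C responding at 6 — and every candidate order breaks
sample order A, B, C stalls at step 3 — C pop() → empty has no legal effect
sample order A, C, B stalls at step 2 — C pop() → empty has no legal effect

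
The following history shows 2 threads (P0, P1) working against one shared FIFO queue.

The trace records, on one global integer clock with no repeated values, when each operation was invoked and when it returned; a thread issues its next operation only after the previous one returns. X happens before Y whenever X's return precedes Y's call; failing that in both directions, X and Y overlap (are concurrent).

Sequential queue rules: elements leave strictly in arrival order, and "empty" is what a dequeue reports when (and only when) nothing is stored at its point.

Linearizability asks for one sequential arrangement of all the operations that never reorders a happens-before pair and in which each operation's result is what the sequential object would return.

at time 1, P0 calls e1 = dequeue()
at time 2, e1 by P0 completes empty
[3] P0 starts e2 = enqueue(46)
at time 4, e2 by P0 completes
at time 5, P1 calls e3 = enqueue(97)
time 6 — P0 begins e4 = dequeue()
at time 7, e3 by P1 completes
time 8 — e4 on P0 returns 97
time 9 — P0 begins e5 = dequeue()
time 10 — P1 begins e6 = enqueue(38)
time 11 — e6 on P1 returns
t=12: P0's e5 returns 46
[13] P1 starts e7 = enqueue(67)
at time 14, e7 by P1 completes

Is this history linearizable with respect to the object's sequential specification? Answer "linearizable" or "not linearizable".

not linearizable

prefix check: 1..7 passes, 1..8 fails once e4's time-8 response joins
no legal order exists: 2 real-time-consistent candidates over 4 completed FIFO queue operations, all rejected
take e1, e2, e3, e4: step 4 already fails, because e4 dequeue() → 97 cannot occur there
take e1, e2, e4, e3: step 3 already fails, because e4 dequeue() → 97 cannot occur there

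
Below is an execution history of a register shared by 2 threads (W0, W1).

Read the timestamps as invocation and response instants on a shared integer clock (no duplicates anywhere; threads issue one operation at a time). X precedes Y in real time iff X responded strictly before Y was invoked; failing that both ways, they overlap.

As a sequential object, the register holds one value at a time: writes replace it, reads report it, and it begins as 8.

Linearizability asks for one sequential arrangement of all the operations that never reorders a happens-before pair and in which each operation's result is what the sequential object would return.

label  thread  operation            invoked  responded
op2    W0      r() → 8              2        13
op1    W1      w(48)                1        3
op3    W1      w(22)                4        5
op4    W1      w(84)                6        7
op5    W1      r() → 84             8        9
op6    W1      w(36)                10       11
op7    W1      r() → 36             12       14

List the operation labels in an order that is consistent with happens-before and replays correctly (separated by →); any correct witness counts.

1. op2 r() → 8, leaving value 8
2. op1 w(48), leaving value 48
3. op3 w(22), leaving value 22
4. op4 w(84), leaving value 84
5. op5 r() → 84, leaving value 84
6. op6 w(36), leaving value 36
7. op7 r() → 36, leaving value 36

op2 → op1 → op3 → op4 → op5 → op6 → op7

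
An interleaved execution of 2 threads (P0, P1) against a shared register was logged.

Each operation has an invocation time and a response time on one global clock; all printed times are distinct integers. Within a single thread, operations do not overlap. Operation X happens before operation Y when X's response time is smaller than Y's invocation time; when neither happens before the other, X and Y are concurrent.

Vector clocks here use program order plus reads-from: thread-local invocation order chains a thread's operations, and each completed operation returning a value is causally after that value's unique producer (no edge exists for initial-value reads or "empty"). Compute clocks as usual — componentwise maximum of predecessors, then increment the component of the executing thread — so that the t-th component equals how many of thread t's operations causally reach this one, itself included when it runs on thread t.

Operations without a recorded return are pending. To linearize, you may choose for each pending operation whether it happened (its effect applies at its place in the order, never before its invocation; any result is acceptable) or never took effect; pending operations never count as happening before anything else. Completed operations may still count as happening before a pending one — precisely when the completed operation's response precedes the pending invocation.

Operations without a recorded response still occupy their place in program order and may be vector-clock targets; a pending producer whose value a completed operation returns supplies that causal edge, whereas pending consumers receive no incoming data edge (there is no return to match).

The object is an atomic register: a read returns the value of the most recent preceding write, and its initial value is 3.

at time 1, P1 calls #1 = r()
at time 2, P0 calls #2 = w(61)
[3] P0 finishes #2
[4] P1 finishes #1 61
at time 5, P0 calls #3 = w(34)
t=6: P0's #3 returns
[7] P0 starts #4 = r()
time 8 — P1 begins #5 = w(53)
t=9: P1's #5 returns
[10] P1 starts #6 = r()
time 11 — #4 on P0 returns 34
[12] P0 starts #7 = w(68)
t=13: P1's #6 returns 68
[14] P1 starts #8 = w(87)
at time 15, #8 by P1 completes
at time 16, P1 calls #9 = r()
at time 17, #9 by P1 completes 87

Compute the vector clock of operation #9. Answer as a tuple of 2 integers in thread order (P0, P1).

(4, 5)

no predecessors for #2 (invoked 2): P0 increments from zero → (1, 0)
#1 (invocation 1): componentwise max over VC(#2)=(1, 0), +1 at P1, giving (1, 1)
#3 (invocation 5): componentwise max over VC(#2)=(1, 0), +1 at P0, giving (2, 0)
#5 (invocation 8): componentwise max over VC(#1)=(1, 1), +1 at P1, giving (1, 2)
#4 (invocation 7): componentwise max over VC(#3)=(2, 0), +1 at P0, giving (3, 0)
#7 (invocation 12): componentwise max over VC(#4)=(3, 0), +1 at P0, giving (4, 0)
#6 (invocation 10): componentwise max over VC(#5)=(1, 2), VC(#7)=(4, 0), +1 at P1, giving (4, 3)
#8 (invocation 14): componentwise max over VC(#6)=(4, 3), +1 at P1, giving (4, 4)
#9 (invocation 16): componentwise max over VC(#8)=(4, 4), +1 at P1, giving (4, 5)
target: VC(#9) = (4, 5)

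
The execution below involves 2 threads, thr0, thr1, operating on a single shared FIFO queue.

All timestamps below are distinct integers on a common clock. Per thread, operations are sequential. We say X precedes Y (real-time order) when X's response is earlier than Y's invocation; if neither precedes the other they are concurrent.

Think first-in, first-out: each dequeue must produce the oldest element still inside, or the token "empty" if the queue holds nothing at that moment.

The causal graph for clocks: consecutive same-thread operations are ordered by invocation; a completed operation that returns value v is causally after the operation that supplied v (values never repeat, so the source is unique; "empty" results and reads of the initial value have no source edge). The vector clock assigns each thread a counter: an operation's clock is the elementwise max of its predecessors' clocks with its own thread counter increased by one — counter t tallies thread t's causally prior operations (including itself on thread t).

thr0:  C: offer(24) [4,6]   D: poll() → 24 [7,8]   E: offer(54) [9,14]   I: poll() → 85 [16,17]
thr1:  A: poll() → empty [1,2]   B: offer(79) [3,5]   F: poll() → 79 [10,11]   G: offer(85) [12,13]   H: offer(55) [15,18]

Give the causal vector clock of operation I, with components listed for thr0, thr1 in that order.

A, invoked 1, has no incoming edges; only thr1's bump applies → (0, 1)
C, invoked 4, has no incoming edges; only thr0's bump applies → (1, 0)
from VC(A)=(0, 1), B (invoked 3) maxes components and bumps thr1 → (0, 2)
from VC(C)=(1, 0), D (invoked 7) maxes components and bumps thr0 → (2, 0)
from VC(B)=(0, 2), F (invoked 10) maxes components and bumps thr1 → (0, 3)
from VC(D)=(2, 0), E (invoked 9) maxes components and bumps thr0 → (3, 0)
from VC(F)=(0, 3), G (invoked 12) maxes components and bumps thr1 → (0, 4)
from VC(G)=(0, 4), H (invoked 15) maxes components and bumps thr1 → (0, 5)
from VC(E)=(3, 0), VC(G)=(0, 4), I (invoked 16) maxes components and bumps thr0 → (4, 4)
target: VC(I) = (4, 4)

(4, 4)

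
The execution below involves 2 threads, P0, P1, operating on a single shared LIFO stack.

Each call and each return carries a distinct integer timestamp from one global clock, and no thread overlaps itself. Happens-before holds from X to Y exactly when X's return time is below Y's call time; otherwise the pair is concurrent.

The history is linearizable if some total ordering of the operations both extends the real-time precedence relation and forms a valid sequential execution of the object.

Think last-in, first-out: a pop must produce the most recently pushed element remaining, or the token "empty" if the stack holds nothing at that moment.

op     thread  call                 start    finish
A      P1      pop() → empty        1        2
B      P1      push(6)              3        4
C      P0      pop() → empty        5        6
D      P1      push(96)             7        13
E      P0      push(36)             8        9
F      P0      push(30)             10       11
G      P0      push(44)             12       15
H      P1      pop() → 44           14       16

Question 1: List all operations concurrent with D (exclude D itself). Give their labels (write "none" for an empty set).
overlap test against D [7,13]: concurrent iff the interval meets 7..13
A [1,2]: before
B [3,4]: before
C [5,6]: before
E [8,9]: concurrent
F [10,11]: concurrent
G [12,15]: concurrent
H [14,16]: after

E, F, G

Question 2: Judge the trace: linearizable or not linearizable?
the violation lands at event 6, C's response at time 6: events 1..5 linearize, events 1..6 do not
exhaustive check: the 3 completed LIFO stack ops admit one real-time order; illegal
one such order, A, B, C, breaks at step 3 where C pop() → empty is illegal

not linearizable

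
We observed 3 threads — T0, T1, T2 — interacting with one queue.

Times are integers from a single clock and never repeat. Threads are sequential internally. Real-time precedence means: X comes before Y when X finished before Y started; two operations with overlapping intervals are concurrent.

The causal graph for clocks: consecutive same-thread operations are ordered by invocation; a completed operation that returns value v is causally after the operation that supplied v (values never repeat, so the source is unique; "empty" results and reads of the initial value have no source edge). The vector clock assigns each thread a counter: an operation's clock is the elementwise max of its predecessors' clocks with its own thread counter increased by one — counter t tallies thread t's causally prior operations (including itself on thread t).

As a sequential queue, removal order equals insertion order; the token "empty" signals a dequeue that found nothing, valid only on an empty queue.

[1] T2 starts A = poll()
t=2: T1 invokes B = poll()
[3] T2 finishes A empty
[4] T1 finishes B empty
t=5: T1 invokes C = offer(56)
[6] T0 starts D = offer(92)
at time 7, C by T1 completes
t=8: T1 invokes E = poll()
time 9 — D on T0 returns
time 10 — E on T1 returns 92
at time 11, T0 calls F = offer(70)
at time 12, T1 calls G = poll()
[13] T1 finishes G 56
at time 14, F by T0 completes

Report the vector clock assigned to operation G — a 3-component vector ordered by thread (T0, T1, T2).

no predecessors for A (invoked 1): T2 increments from zero → (0, 0, 1)
no predecessors for B (invoked 2): T1 increments from zero → (0, 1, 0)
no predecessors for D (invoked 6): T0 increments from zero → (1, 0, 0)
merge at C (invoked 5): VC(B)=(0, 1, 0), own-thread bump on T1 → (0, 2, 0)
merge at F (invoked 11): VC(D)=(1, 0, 0), own-thread bump on T0 → (2, 0, 0)
merge at E (invoked 8): VC(C)=(0, 2, 0), VC(D)=(1, 0, 0), own-thread bump on T1 → (1, 3, 0)
merge at G (invoked 12): VC(C)=(0, 2, 0), VC(E)=(1, 3, 0), own-thread bump on T1 → (1, 4, 0)
target: VC(G) = (1, 4, 0)

(1, 4, 0)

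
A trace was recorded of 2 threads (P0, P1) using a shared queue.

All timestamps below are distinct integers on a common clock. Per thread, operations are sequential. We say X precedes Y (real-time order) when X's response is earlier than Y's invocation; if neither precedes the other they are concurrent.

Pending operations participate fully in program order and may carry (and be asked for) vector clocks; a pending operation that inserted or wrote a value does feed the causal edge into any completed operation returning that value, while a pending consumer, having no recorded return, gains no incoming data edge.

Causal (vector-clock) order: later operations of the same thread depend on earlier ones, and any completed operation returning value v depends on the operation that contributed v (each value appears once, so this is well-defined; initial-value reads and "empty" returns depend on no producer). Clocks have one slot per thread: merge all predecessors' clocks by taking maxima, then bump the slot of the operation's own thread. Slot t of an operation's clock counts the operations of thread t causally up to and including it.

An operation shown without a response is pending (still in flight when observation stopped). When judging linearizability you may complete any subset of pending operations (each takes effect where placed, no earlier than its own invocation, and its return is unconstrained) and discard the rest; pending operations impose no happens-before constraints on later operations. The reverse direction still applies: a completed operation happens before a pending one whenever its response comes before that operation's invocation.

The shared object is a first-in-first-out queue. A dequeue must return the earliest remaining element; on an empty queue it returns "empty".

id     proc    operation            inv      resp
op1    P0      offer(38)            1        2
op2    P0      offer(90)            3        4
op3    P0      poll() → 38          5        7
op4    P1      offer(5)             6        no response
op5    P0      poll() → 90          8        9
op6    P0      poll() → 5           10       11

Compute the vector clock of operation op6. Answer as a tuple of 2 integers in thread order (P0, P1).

VC(op4, invoked at 6): no causal predecessors; +1 on P1 → (0, 1)
VC(op1, invoked at 1): no causal predecessors; +1 on P0 → (1, 0)
merge at op2 (invoked 3): VC(op1)=(1, 0), own-thread bump on P0 → (2, 0)
merge at op3 (invoked 5): VC(op1)=(1, 0), VC(op2)=(2, 0), own-thread bump on P0 → (3, 0)
merge at op5 (invoked 8): VC(op2)=(2, 0), VC(op3)=(3, 0), own-thread bump on P0 → (4, 0)
merge at op6 (invoked 10): VC(op4)=(0, 1), VC(op5)=(4, 0), own-thread bump on P0 → (5, 1)
target: VC(op6) = (5, 1)

(5, 1)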